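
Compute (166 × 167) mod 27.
20

(166 × 167) = 27722
27722 mod 27 = 20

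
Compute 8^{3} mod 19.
18

Using successive squaring:
Binary expansion of 3: 11
Powers of 8 mod 19 (each is the square of the previous):
  8^1 ≡ 8 (mod 19)
  8^2 ≡ 8² = 64 ≡ 7 (mod 19)
3 = 2 + 1, so 8^3 = 8^2 × 8^1 ≡ 7 × 8 (mod 19)
Multiplying step by step:
  7 × 8 = 56 ≡ 18 (mod 19)
Result: 8^3 ≡ 18 (mod 19)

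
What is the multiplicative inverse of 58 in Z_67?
52

Using Extended Euclidean Algorithm:
gcd(58, 67) = 1
Bezout coefficients: 58 × -15 + 67 × 13 = 1
So 58 × -15 ≡ 1 (mod 67)
The inverse is -15 mod 67 = 52
Verification: 58 × 52 = 3016 = 45 × 67 + 1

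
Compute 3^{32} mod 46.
31

Using successive squaring:
Binary expansion of 32: 100000
Powers of 3 mod 46 (each is the square of the previous):
  3^1 ≡ 3 (mod 46)
  3^2 ≡ 3² = 9 ≡ 9 (mod 46)
  3^4 ≡ 9² = 81 ≡ 35 (mod 46)
  3^8 ≡ 35² = 1225 ≡ 29 (mod 46)
  3^16 ≡ 29² = 841 ≡ 13 (mod 46)
  3^32 ≡ 13² = 169 ≡ 31 (mod 46)
32 is a power of 2, so 3^32 is the last square: ≡ 31 (mod 46)
Result: 3^32 ≡ 31 (mod 46)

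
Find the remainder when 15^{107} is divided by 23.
By Fermat: 15^{22} ≡ 1 (mod 23). 107 = 4×22 + 19. So 15^{107} ≡ 15^{19} ≡ 19 (mod 23)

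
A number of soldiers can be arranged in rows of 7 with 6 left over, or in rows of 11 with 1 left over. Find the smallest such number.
M = 7 × 11 = 77. M₁ = 11, y₁ ≡ 2 (mod 7). M₂ = 7, y₂ ≡ 8 (mod 11). x = 6×11×2 + 1×7×8 ≡ 34 (mod 77). The smallest positive such number is 34.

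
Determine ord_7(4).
Powers of 4 mod 7: 4^1≡4, 4^2≡2, 4^3≡1. Order = 3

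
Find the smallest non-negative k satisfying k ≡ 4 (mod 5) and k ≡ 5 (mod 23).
M = 5 × 23 = 115. M₁ = 23, y₁ ≡ 2 (mod 5). M₂ = 5, y₂ ≡ 14 (mod 23). k = 4×23×2 + 5×5×14 ≡ 74 (mod 115)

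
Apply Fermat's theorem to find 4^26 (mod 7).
By Fermat: 4^{6} ≡ 1 (mod 7). 26 = 4×6 + 2. So 4^{26} ≡ 4^{2} ≡ 2 (mod 7)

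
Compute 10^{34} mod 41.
37

Using successive squaring:
Binary expansion of 34: 100010
Powers of 10 mod 41 (each is the square of the previous):
  10^1 ≡ 10 (mod 41)
  10^2 ≡ 10² = 100 ≡ 18 (mod 41)
  10^4 ≡ 18² = 324 ≡ 37 (mod 41)
  10^8 ≡ 37² = 1369 ≡ 16 (mod 41)
  10^16 ≡ 16² = 256 ≡ 10 (mod 41)
  10^32 ≡ 10² = 100 ≡ 18 (mod 41)
34 = 32 + 2, so 10^34 = 10^32 × 10^2 ≡ 18 × 18 (mod 41)
Multiplying step by step:
  18 × 18 = 324 ≡ 37 (mod 41)
Result: 10^34 ≡ 37 (mod 41)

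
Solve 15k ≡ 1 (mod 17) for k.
8

Using Extended Euclidean Algorithm:
gcd(15, 17) = 1
Bezout coefficients: 15 × 8 + 17 × -7 = 1
So 15 × 8 ≡ 1 (mod 17)
The inverse is 8 mod 17 = 8
Verification: 15 × 8 = 120 = 7 × 17 + 1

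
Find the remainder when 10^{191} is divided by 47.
By Fermat: 10^{46} ≡ 1 (mod 47). 191 = 4×46 + 7. So 10^{191} ≡ 10^{7} ≡ 45 (mod 47)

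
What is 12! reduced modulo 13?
By Wilson's theorem, (12)! ≡ -1 ≡ 12 (mod 13)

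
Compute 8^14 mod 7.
Using Fermat: 8^{6} ≡ 1 (mod 7). 14 ≡ 2 (mod 6). So 8^{14} ≡ 8^{2} ≡ 1 (mod 7)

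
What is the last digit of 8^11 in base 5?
Using Fermat: 8^{4} ≡ 1 (mod 5). 11 ≡ 3 (mod 4). So 8^{11} ≡ 8^{3} ≡ 2 (mod 5)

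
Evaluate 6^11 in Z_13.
Using repeated squaring. 11 = 8 + 2 + 1 (binary 1011). Repeated squaring mod 13: 6^1 ≡ 6; 6^2 ≡ 6² = 36 ≡ 10; 6^4 ≡ 10² = 100 ≡ 9; 6^8 ≡ 9² = 81 ≡ 3. Multiply: 6^11 = 6^8 × 6^2 × 6^1 ≡ 3 × 10 × 6 (mod 13): 3 × 10 = 30 ≡ 4; 4 × 6 = 24 ≡ 11. So 6^11 ≡ 11 (mod 13).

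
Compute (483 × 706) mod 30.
18

(483 × 706) = 340998
340998 mod 30 = 18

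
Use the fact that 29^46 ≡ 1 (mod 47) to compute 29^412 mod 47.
By Fermat: 29^{46} ≡ 1 (mod 47). 412 = 8×46 + 44. So 29^{412} ≡ 29^{44} ≡ 28 (mod 47)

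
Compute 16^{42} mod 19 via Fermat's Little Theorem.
7

By Fermat's Little Theorem, a^(p-1) ≡ 1 (mod p) for prime p and gcd(a, p) = 1
Here p = 19, so 16^18 ≡ 1 (mod 19)
We can reduce the exponent: 42 mod 18 = 6
So 16^42 ≡ 16^6 (mod 19)
Computing: 16^6 mod 19 = 7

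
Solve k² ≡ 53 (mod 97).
The square roots of 53 mod 97 are 76 and 21. Verify: 76² = 5776 ≡ 53 (mod 97)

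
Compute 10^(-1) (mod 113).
34

Using Extended Euclidean Algorithm:
gcd(10, 113) = 1
Bezout coefficients: 10 × 34 + 113 × -3 = 1
So 10 × 34 ≡ 1 (mod 113)
The inverse is 34 mod 113 = 34
Verification: 10 × 34 = 340 = 3 × 113 + 1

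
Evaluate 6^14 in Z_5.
Using Fermat: 6^{4} ≡ 1 (mod 5). 14 ≡ 2 (mod 4). So 6^{14} ≡ 6^{2} ≡ 1 (mod 5)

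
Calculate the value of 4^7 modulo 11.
7 = 4 + 2 + 1 (binary 111). Repeated squaring mod 11: 4^1 ≡ 4; 4^2 ≡ 4² = 16 ≡ 5; 4^4 ≡ 5² = 25 ≡ 3. Multiply: 4^7 = 4^4 × 4^2 × 4^1 ≡ 3 × 5 × 4 (mod 11): 3 × 5 = 15 ≡ 4; 4 × 4 = 16 ≡ 5. So 4^7 ≡ 5 (mod 11).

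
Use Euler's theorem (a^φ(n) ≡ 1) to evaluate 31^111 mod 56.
By Euler: 31^{24} ≡ 1 (mod 56) since gcd(31, 56) = 1. 111 = 4×24 + 15. So 31^{111} ≡ 31^{15} ≡ 55 (mod 56)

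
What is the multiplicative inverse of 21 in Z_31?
3

Using Extended Euclidean Algorithm:
gcd(21, 31) = 1
Bezout coefficients: 21 × 3 + 31 × -2 = 1
So 21 × 3 ≡ 1 (mod 31)
The inverse is 3 mod 31 = 3
Verification: 21 × 3 = 63 = 2 × 31 + 1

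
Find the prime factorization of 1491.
3 × 7 × 71

Divide by primes starting from smallest:
1491 ÷ 3 = 497
497 ÷ 7 = 71
71 ÷ 71 = 1

1491 = 3 × 7 × 71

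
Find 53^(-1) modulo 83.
47

Using Extended Euclidean Algorithm:
gcd(53, 83) = 1
Bezout coefficients: 53 × -36 + 83 × 23 = 1
So 53 × -36 ≡ 1 (mod 83)
The inverse is -36 mod 83 = 47
Verification: 53 × 47 = 2491 = 30 × 83 + 1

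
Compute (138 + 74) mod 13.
4

(138 + 74) = 212
212 mod 13 = 4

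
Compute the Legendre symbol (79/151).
(79/151) = 79^{75} mod 151 = -1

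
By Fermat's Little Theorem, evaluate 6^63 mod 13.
By Fermat: 6^{12} ≡ 1 (mod 13). 63 = 5×12 + 3. So 6^{63} ≡ 6^{3} ≡ 8 (mod 13)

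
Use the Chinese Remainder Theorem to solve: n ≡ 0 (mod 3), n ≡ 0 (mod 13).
M = 3 × 13 = 39. M₁ = 13, y₁ ≡ 1 (mod 3). M₂ = 3, y₂ ≡ 9 (mod 13). n = 0×13×1 + 0×3×9 ≡ 0 (mod 39)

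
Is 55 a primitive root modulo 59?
Yes

To verify, check if 55^(58/q) ≢ 1 (mod 59) for each prime divisor q of 58
Divisors of 58 = 58: [1, 2, 29, 58]
  55^(58/2) = 55^29 ≡ 58 (mod 59)
  55^(58/29) = 55^2 ≡ 16 (mod 59)
Conclusion: 55 is a primitive root modulo 59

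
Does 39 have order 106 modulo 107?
p - 1 = 106 has prime divisors 2, 53. Check 39^(106/q) mod 107 for each: 39^(106/2) = 39^53 ≡ 1, 39^(106/53) = 39^2 ≡ 23 (mod 107). Since 39^53 ≡ 1 (mod 107), the order of 39 divides 53 (in fact the order is 53) ≠ 106, so it is not a primitive root.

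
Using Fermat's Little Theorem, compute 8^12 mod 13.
By Fermat's Little Theorem, 8^{12} ≡ 1 (mod 13) since 13 is prime and gcd(8, 13) = 1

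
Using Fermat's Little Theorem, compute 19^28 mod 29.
By Fermat's Little Theorem, 19^{28} ≡ 1 (mod 29) since 29 is prime and gcd(19, 29) = 1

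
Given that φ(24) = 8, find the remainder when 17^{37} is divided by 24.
By Euler: 17^{8} ≡ 1 (mod 24) since gcd(17, 24) = 1. 37 = 4×8 + 5. So 17^{37} ≡ 17^{5} ≡ 17 (mod 24)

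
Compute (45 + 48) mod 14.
9

(45 + 48) = 93
93 mod 14 = 9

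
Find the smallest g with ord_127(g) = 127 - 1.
p - 1 = 126 has prime divisors 2, 3, 7. h is a primitive root mod 127 iff h^(126/q) ≢ 1 (mod 127) for each such q.
h = 2: 2^63 ≡ 1, 2^42 ≡ 1, 2^18 ≡ 16 (mod 127); 2^63 ≡ 1, so not a primitive root.
h = 3: 3^63 ≡ 126, 3^42 ≡ 107, 3^18 ≡ 4 (mod 127); none is 1, so 3 has order 126 and is a primitive root.
The smallest primitive root mod 127 is g = 3.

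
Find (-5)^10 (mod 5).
(-5) ≡ 0 (mod 5). 10 = 8 + 2 (binary 1010). Repeated squaring mod 5: 0^1 ≡ 0; 0^2 ≡ 0² = 0 ≡ 0; 0^4 ≡ 0² = 0 ≡ 0; 0^8 ≡ 0² = 0 ≡ 0. Multiply: (-5)^10 ≡ 0^8 × 0^2 ≡ 0 × 0 (mod 5): 0 × 0 = 0 ≡ 0. So (-5)^10 ≡ 0 (mod 5).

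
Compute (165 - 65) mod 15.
10

(165 - 65) = 100
100 mod 15 = 10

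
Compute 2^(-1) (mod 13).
7

Using Extended Euclidean Algorithm:
gcd(2, 13) = 1
Bezout coefficients: 2 × -6 + 13 × 1 = 1
So 2 × -6 ≡ 1 (mod 13)
The inverse is -6 mod 13 = 7
Verification: 2 × 7 = 14 = 1 × 13 + 1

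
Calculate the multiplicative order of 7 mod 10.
Powers of 7 mod 10: 7^1≡7, 7^2≡9, 7^3≡3, 7^4≡1. Order = 4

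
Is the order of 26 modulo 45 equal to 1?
No, the actual order is 2, not 1.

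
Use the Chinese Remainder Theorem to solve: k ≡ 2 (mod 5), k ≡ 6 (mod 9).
M = 5 × 9 = 45. M₁ = 9, y₁ ≡ 4 (mod 5). M₂ = 5, y₂ ≡ 2 (mod 9). k = 2×9×4 + 6×5×2 ≡ 42 (mod 45)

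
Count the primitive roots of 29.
12

The number of primitive roots modulo p is φ(p-1) = φ(28)
φ(28) = 12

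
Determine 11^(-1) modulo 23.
11^(-1) ≡ 21 (mod 23). Verification: 11 × 21 = 231 ≡ 1 (mod 23)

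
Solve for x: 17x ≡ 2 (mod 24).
10

Since gcd(17, 24) = 1 divides 2, a solution exists.
Multiply both sides by the inverse of 17 mod 24:
  17^(-1) mod 24 = 17
  x ≡ 17 × 2 ≡ 34 ≡ 10 (mod 24)
Verification: 17 × 10 = 170 = 7 × 24 + 2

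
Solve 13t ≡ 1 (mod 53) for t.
49

Using Extended Euclidean Algorithm:
gcd(13, 53) = 1
Bezout coefficients: 13 × -4 + 53 × 1 = 1
So 13 × -4 ≡ 1 (mod 53)
The inverse is -4 mod 53 = 49
Verification: 13 × 49 = 637 = 12 × 53 + 1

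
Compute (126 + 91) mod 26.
9

(126 + 91) = 217
217 mod 26 = 9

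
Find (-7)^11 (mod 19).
Using repeated squaring. (-7) ≡ 12 (mod 19). 11 = 8 + 2 + 1 (binary 1011). Repeated squaring mod 19: 12^1 ≡ 12; 12^2 ≡ 12² = 144 ≡ 11; 12^4 ≡ 11² = 121 ≡ 7; 12^8 ≡ 7² = 49 ≡ 11. Multiply: (-7)^11 ≡ 12^8 × 12^2 × 12^1 ≡ 11 × 11 × 12 (mod 19): 11 × 11 = 121 ≡ 7; 7 × 12 = 84 ≡ 8. So (-7)^11 ≡ 8 (mod 19).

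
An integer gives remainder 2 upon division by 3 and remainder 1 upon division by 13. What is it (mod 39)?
M = 3 × 13 = 39. M₁ = 13, y₁ ≡ 1 (mod 3). M₂ = 3, y₂ ≡ 9 (mod 13). y = 2×13×1 + 1×3×9 ≡ 14 (mod 39). The smallest positive such number is 14.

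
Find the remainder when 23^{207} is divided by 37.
By Fermat: 23^{36} ≡ 1 (mod 37). 207 = 5×36 + 27. So 23^{207} ≡ 23^{27} ≡ 31 (mod 37)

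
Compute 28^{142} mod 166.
44

Using successive squaring:
Binary expansion of 142: 10001110
Powers of 28 mod 166 (each is the square of the previous):
  28^1 ≡ 28 (mod 166)
  28^2 ≡ 28² = 784 ≡ 120 (mod 166)
  28^4 ≡ 120² = 14400 ≡ 124 (mod 166)
  28^8 ≡ 124² = 15376 ≡ 104 (mod 166)
  28^16 ≡ 104² = 10816 ≡ 26 (mod 166)
  28^32 ≡ 26² = 676 ≡ 12 (mod 166)
  28^64 ≡ 12² = 144 ≡ 144 (mod 166)
  28^128 ≡ 144² = 20736 ≡ 152 (mod 166)
142 = 128 + 8 + 4 + 2, so 28^142 = 28^128 × 28^8 × 28^4 × 28^2 ≡ 152 × 104 × 124 × 120 (mod 166)
Multiplying step by step:
  152 × 104 = 15808 ≡ 38 (mod 166)
  38 × 124 = 4712 ≡ 64 (mod 166)
  64 × 120 = 7680 ≡ 44 (mod 166)
Result: 28^142 ≡ 44 (mod 166)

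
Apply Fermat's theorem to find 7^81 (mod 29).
By Fermat: 7^{28} ≡ 1 (mod 29). 81 = 2×28 + 25. So 7^{81} ≡ 7^{25} ≡ 23 (mod 29)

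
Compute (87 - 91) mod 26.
22

(87 - 91) = -4
-4 mod 26 = 22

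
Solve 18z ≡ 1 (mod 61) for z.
18^(-1) ≡ 17 (mod 61). Verification: 18 × 17 = 306 ≡ 1 (mod 61)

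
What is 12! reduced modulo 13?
By Wilson's theorem, (12)! ≡ -1 ≡ 12 (mod 13)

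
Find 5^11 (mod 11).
Using Fermat: 5^{10} ≡ 1 (mod 11). 11 ≡ 1 (mod 10). So 5^{11} ≡ 5^{1} ≡ 5 (mod 11)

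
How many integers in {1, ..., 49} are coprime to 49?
42

Prime factorization: 49 = 7^2
Using the formula φ(n) = n × Π(1 - 1/p) for each prime factor p:
φ(49) = 49 × (1 - 1/7)
φ(49) = 42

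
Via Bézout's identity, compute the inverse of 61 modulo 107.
Extended GCD: 61(-7) + 107(4) = 1. So 61^(-1) ≡ 100 ≡ 100 (mod 107). Verify: 61 × 100 = 6100 ≡ 1 (mod 107)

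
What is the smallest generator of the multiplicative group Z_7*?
p - 1 = 6 has prime divisors 2, 3. h is a primitive root mod 7 iff h^(6/q) ≢ 1 (mod 7) for each such q.
h = 2: 2^3 ≡ 1, 2^2 ≡ 4 (mod 7); 2^3 ≡ 1, so not a primitive root.
h = 3: 3^3 ≡ 6, 3^2 ≡ 2 (mod 7); none is 1, so 3 has order 6 and is a primitive root.
The smallest primitive root mod 7 is g = 3.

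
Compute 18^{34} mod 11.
3

Using successive squaring:
Binary expansion of 34: 100010
Powers of 18 mod 11 (each is the square of the previous):
  18^1 ≡ 7 (mod 11)
  18^2 ≡ 7² = 49 ≡ 5 (mod 11)
  18^4 ≡ 5² = 25 ≡ 3 (mod 11)
  18^8 ≡ 3² = 9 ≡ 9 (mod 11)
  18^16 ≡ 9² = 81 ≡ 4 (mod 11)
  18^32 ≡ 4² = 16 ≡ 5 (mod 11)
34 = 32 + 2, so 18^34 = 18^32 × 18^2 ≡ 5 × 5 (mod 11)
Multiplying step by step:
  5 × 5 = 25 ≡ 3 (mod 11)
Result: 18^34 ≡ 3 (mod 11)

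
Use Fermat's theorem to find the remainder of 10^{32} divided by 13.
9

By Fermat's Little Theorem, a^(p-1) ≡ 1 (mod p) for prime p and gcd(a, p) = 1
Here p = 13, so 10^12 ≡ 1 (mod 13)
We can reduce the exponent: 32 mod 12 = 8
So 10^32 ≡ 10^8 (mod 13)
Computing: 10^8 mod 13 = 9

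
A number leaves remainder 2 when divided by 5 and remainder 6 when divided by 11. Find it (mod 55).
M = 5 × 11 = 55. M₁ = 11, y₁ ≡ 1 (mod 5). M₂ = 5, y₂ ≡ 9 (mod 11). y = 2×11×1 + 6×5×9 ≡ 17 (mod 55)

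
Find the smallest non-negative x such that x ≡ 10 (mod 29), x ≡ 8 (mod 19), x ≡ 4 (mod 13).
4853

Using the Chinese Remainder Theorem:
M = product of moduli = 7163
For equation 1: M_1 = 247, 247 ≡ 15 (mod 29), inverse of 247 mod 29 is 2 (check: 15 × 2 = 30 ≡ 1 (mod 29))
For equation 2: M_2 = 377, 377 ≡ 16 (mod 19), inverse of 377 mod 19 is 6 (check: 16 × 6 = 96 ≡ 1 (mod 19))
For equation 3: M_3 = 551, 551 ≡ 5 (mod 13), inverse of 551 mod 13 is 8 (check: 5 × 8 = 40 ≡ 1 (mod 13))
Combine: x ≡ Σ r_i×M_i×(M_i⁻¹ mod m_i) = 10×247×2 + 8×377×6 + 4×551×8 = 4940 + 18096 + 17632 = 40668
40668 mod 7163 = 4853
x ≡ 4853 (mod 7163)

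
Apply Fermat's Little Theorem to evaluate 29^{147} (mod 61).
50

By Fermat's Little Theorem, a^(p-1) ≡ 1 (mod p) for prime p and gcd(a, p) = 1
Here p = 61, so 29^60 ≡ 1 (mod 61)
We can reduce the exponent: 147 mod 60 = 27
So 29^147 ≡ 29^27 (mod 61)
Computing: 29^27 mod 61 = 50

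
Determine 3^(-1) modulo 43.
3^(-1) ≡ 29 (mod 43). Verification: 3 × 29 = 87 ≡ 1 (mod 43)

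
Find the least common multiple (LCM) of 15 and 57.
285

First find GCD(15, 57) using the Euclidean algorithm:
15 = 0 × 57 + 15
57 = 3 × 15 + 12
15 = 1 × 12 + 3
12 = 4 × 3 + 0
GCD(15, 57) = 3

LCM formula: LCM(a, b) = (a × b) / GCD(a, b)
LCM(15, 57) = (15 × 57) / 3
LCM(15, 57) = 855 / 3
LCM(15, 57) = 285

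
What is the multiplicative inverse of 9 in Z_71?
8

Using Extended Euclidean Algorithm:
gcd(9, 71) = 1
Bezout coefficients: 9 × 8 + 71 × -1 = 1
So 9 × 8 ≡ 1 (mod 71)
The inverse is 8 mod 71 = 8
Verification: 9 × 8 = 72 = 1 × 71 + 1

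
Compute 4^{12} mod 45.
1

Using successive squaring:
Binary expansion of 12: 1100
Powers of 4 mod 45 (each is the square of the previous):
  4^1 ≡ 4 (mod 45)
  4^2 ≡ 4² = 16 ≡ 16 (mod 45)
  4^4 ≡ 16² = 256 ≡ 31 (mod 45)
  4^8 ≡ 31² = 961 ≡ 16 (mod 45)
12 = 8 + 4, so 4^12 = 4^8 × 4^4 ≡ 16 × 31 (mod 45)
Multiplying step by step:
  16 × 31 = 496 ≡ 1 (mod 45)
Result: 4^12 ≡ 1 (mod 45)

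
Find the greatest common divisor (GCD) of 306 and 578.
34

Using the Euclidean algorithm:
306 = 0 × 578 + 306
578 = 1 × 306 + 272
306 = 1 × 272 + 34
272 = 8 × 34 + 0

GCD(306, 578) = 34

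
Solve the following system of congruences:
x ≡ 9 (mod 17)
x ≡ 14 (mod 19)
128

Using the Chinese Remainder Theorem:
M = product of moduli = 323
For equation 1: M_1 = 19, 19 ≡ 2 (mod 17), inverse of 19 mod 17 is 9 (check: 2 × 9 = 18 ≡ 1 (mod 17))
For equation 2: M_2 = 17, 17 ≡ 17 (mod 19), inverse of 17 mod 19 is 9 (check: 17 × 9 = 153 ≡ 1 (mod 19))
Combine: x ≡ Σ r_i×M_i×(M_i⁻¹ mod m_i) = 9×19×9 + 14×17×9 = 1539 + 2142 = 3681
3681 mod 323 = 128
x ≡ 128 (mod 323)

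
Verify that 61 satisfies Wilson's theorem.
(60)! mod 61 = 60. Since this equals -1 (mod 61), Wilson confirms 61 is prime.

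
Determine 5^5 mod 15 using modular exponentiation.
5 = 4 + 1 (binary 101). Repeated squaring mod 15: 5^1 ≡ 5; 5^2 ≡ 5² = 25 ≡ 10; 5^4 ≡ 10² = 100 ≡ 10. Multiply: 5^5 = 5^4 × 5^1 ≡ 10 × 5 (mod 15): 10 × 5 = 50 ≡ 5. So 5^5 ≡ 5 (mod 15).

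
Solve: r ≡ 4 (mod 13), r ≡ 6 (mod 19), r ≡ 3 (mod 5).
M = 13 × 19 × 5 = 1235. M₁ = 95, y₁ ≡ 10 (mod 13). M₂ = 65, y₂ ≡ 12 (mod 19). M₃ = 247, y₃ ≡ 3 (mod 5). r = 4×95×10 + 6×65×12 + 3×247×3 ≡ 823 (mod 1235)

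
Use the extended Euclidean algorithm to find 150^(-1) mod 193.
Extended GCD: 150(-9) + 193(7) = 1. So 150^(-1) ≡ 184 ≡ 184 (mod 193). Verify: 150 × 184 = 27600 ≡ 1 (mod 193)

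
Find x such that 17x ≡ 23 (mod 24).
7

Since gcd(17, 24) = 1 divides 23, a solution exists.
Multiply both sides by the inverse of 17 mod 24:
  17^(-1) mod 24 = 17
  x ≡ 17 × 23 ≡ 391 ≡ 7 (mod 24)
Verification: 17 × 7 = 119 = 4 × 24 + 23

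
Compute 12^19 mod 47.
Using repeated squaring. 19 = 16 + 2 + 1 (binary 10011). Repeated squaring mod 47: 12^1 ≡ 12; 12^2 ≡ 12² = 144 ≡ 3; 12^4 ≡ 3² = 9 ≡ 9; 12^8 ≡ 9² = 81 ≡ 34; 12^16 ≡ 34² = 1156 ≡ 28. Multiply: 12^19 = 12^16 × 12^2 × 12^1 ≡ 28 × 3 × 12 (mod 47): 28 × 3 = 84 ≡ 37; 37 × 12 = 444 ≡ 21. So 12^19 ≡ 21 (mod 47).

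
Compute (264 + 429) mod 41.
37

(264 + 429) = 693
693 mod 41 = 37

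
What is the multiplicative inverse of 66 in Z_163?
66^(-1) ≡ 42 (mod 163). Verification: 66 × 42 = 2772 ≡ 1 (mod 163)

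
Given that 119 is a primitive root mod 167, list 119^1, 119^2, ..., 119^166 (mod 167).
g^1, g^2, ..., g^{166} mod 167: {119, 133, 129, 154, 123, 108, 160, 2, 71, 99, 91, 141, 79, 49, 153, 4, 142, 31, 15, 115, 158, 98, 139, 8, 117, 62, 30, 63, 149, 29, 111, 16, 67, 124, 60, 126, 131, 58, 55, 32, 134, 81, 120, 85, 95, 116, 110, 64, 101, 162, 73, 3, 23, 65, 53, 128, 35, 157, 146, 6, 46, 130, 106, 89, 70, 147, 125, 12, 92, 93, 45, 11, 140, 127, 83, 24, 17, 19, 90, 22, 113, 87, 166, 48, 34, 38, 13, 44, 59, 7, 165, 96, 68, 76, 26, 88, 118, 14, 163, 25, 136, 152, 52, 9, 69, 28, 159, 50, 105, 137, 104, 18, 138, 56, 151, 100, 43, 107, 41, 36, 109, 112, 135, 33, 86, 47, 82, 72, 51, 57, 103, 66, 5, 94, 164, 144, 102, 114, 39, 132, 10, 21, 161, 121, 37, 61, 78, 97, 20, 42, 155, 75, 74, 122, 156, 27, 40, 84, 143, 150, 148, 77, 145, 54, 80, 1}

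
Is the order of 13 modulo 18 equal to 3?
Yes, ord_18(13) = 3.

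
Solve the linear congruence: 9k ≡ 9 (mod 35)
1

Since gcd(9, 35) = 1 divides 9, a solution exists.
Multiply both sides by the inverse of 9 mod 35:
  9^(-1) mod 35 = 4
  x ≡ 4 × 9 ≡ 36 ≡ 1 (mod 35)
Verification: 9 × 1 = 9 = 0 × 35 + 9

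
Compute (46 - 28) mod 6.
0

(46 - 28) = 18
18 mod 6 = 0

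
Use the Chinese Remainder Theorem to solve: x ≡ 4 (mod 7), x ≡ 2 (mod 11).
M = 7 × 11 = 77. M₁ = 11, y₁ ≡ 2 (mod 7). M₂ = 7, y₂ ≡ 8 (mod 11). x = 4×11×2 + 2×7×8 ≡ 46 (mod 77)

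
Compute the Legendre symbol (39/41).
(39/41) = 39^{20} mod 41 = 1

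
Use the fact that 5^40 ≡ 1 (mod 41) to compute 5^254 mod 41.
By Fermat: 5^{40} ≡ 1 (mod 41). 254 ≡ 14 (mod 40). So 5^{254} ≡ 5^{14} ≡ 31 (mod 41)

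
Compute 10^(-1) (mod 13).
10^(-1) ≡ 4 (mod 13). Verification: 10 × 4 = 40 ≡ 1 (mod 13)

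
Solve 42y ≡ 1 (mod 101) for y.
89

Using Extended Euclidean Algorithm:
gcd(42, 101) = 1
Bezout coefficients: 42 × -12 + 101 × 5 = 1
So 42 × -12 ≡ 1 (mod 101)
The inverse is -12 mod 101 = 89
Verification: 42 × 89 = 3738 = 37 × 101 + 1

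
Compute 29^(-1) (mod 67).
37

Using Extended Euclidean Algorithm:
gcd(29, 67) = 1
Bezout coefficients: 29 × -30 + 67 × 13 = 1
So 29 × -30 ≡ 1 (mod 67)
The inverse is -30 mod 67 = 37
Verification: 29 × 37 = 1073 = 16 × 67 + 1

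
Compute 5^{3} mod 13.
8

Using successive squaring:
Binary expansion of 3: 11
Powers of 5 mod 13 (each is the square of the previous):
  5^1 ≡ 5 (mod 13)
  5^2 ≡ 5² = 25 ≡ 12 (mod 13)
3 = 2 + 1, so 5^3 = 5^2 × 5^1 ≡ 12 × 5 (mod 13)
Multiplying step by step:
  12 × 5 = 60 ≡ 8 (mod 13)
Result: 5^3 ≡ 8 (mod 13)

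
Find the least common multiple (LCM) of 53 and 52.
2756

First find GCD(53, 52) using the Euclidean algorithm:
53 = 1 × 52 + 1
52 = 52 × 1 + 0
GCD(53, 52) = 1

LCM formula: LCM(a, b) = (a × b) / GCD(a, b)
LCM(53, 52) = (53 × 52) / 1
LCM(53, 52) = 2756 / 1
LCM(53, 52) = 2756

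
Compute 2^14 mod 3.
Using Fermat: 2^{2} ≡ 1 (mod 3). 14 ≡ 0 (mod 2). So 2^{14} ≡ 2^{0} ≡ 1 (mod 3)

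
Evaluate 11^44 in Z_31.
Using Fermat: 11^{30} ≡ 1 (mod 31). 44 ≡ 14 (mod 30). So 11^{44} ≡ 11^{14} ≡ 14 (mod 31)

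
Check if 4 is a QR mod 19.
By Euler's criterion: 4^{9} ≡ 1 (mod 19). Since this equals 1, 4 is a QR.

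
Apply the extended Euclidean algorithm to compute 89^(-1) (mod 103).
Extended GCD: 89(22) + 103(-19) = 1. So 89^(-1) ≡ 22 ≡ 22 (mod 103). Verify: 89 × 22 = 1958 ≡ 1 (mod 103)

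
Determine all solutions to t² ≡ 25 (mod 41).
The square roots of 25 mod 41 are 36 and 5. Verify: 36² = 1296 ≡ 25 (mod 41)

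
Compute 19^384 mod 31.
Using Fermat: 19^{30} ≡ 1 (mod 31). 384 ≡ 24 (mod 30). So 19^{384} ≡ 19^{24} ≡ 16 (mod 31)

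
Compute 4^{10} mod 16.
0

Using successive squaring:
Binary expansion of 10: 1010
Powers of 4 mod 16 (each is the square of the previous):
  4^1 ≡ 4 (mod 16)
  4^2 ≡ 4² = 16 ≡ 0 (mod 16)
  4^4 ≡ 0² = 0 ≡ 0 (mod 16)
  4^8 ≡ 0² = 0 ≡ 0 (mod 16)
10 = 8 + 2, so 4^10 = 4^8 × 4^2 ≡ 0 × 0 (mod 16)
Multiplying step by step:
  0 × 0 = 0 ≡ 0 (mod 16)
Result: 4^10 ≡ 0 (mod 16)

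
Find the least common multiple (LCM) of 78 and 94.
3666

First find GCD(78, 94) using the Euclidean algorithm:
78 = 0 × 94 + 78
94 = 1 × 78 + 16
78 = 4 × 16 + 14
16 = 1 × 14 + 2
14 = 7 × 2 + 0
GCD(78, 94) = 2

LCM formula: LCM(a, b) = (a × b) / GCD(a, b)
LCM(78, 94) = (78 × 94) / 2
LCM(78, 94) = 7332 / 2
LCM(78, 94) = 3666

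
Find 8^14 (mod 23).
Using repeated squaring. 14 = 8 + 4 + 2 (binary 1110). Repeated squaring mod 23: 8^1 ≡ 8; 8^2 ≡ 8² = 64 ≡ 18; 8^4 ≡ 18² = 324 ≡ 2; 8^8 ≡ 2² = 4 ≡ 4. Multiply: 8^14 = 8^8 × 8^4 × 8^2 ≡ 4 × 2 × 18 (mod 23): 4 × 2 = 8 ≡ 8; 8 × 18 = 144 ≡ 6. So 8^14 ≡ 6 (mod 23).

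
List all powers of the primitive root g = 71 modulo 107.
g^1, g^2, ..., g^{106} mod 107: {71, 12, 103, 37, 59, 16, 66, 85, 43, 57, 88, 42, 93, 76, 46, 56, 17, 30, 97, 39, 94, 40, 58, 52, 54, 89, 6, 105, 72, 83, 8, 33, 96, 75, 82, 44, 21, 100, 38, 23, 28, 62, 15, 102, 73, 47, 20, 29, 26, 27, 98, 3, 106, 36, 95, 4, 70, 48, 91, 41, 22, 64, 50, 19, 65, 14, 31, 61, 51, 90, 77, 10, 68, 13, 67, 49, 55, 53, 18, 101, 2, 35, 24, 99, 74, 11, 32, 25, 63, 86, 7, 69, 84, 79, 45, 92, 5, 34, 60, 87, 78, 81, 80, 9, 104, 1}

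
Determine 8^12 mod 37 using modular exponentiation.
Using repeated squaring. 12 = 8 + 4 (binary 1100). Repeated squaring mod 37: 8^1 ≡ 8; 8^2 ≡ 8² = 64 ≡ 27; 8^4 ≡ 27² = 729 ≡ 26; 8^8 ≡ 26² = 676 ≡ 10. Multiply: 8^12 = 8^8 × 8^4 ≡ 10 × 26 (mod 37): 10 × 26 = 260 ≡ 1. So 8^12 ≡ 1 (mod 37).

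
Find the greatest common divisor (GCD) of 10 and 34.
2

Using the Euclidean algorithm:
10 = 0 × 34 + 10
34 = 3 × 10 + 4
10 = 2 × 4 + 2
4 = 2 × 2 + 0

GCD(10, 34) = 2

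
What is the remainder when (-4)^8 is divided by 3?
(-4) ≡ 2 (mod 3). 8 = 8 (binary 1000). Repeated squaring mod 3: 2^1 ≡ 2; 2^2 ≡ 2² = 4 ≡ 1; 2^4 ≡ 1² = 1 ≡ 1; 2^8 ≡ 1² = 1 ≡ 1. So (-4)^8 ≡ 1 (mod 3).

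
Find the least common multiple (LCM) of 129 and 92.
11868

First find GCD(129, 92) using the Euclidean algorithm:
129 = 1 × 92 + 37
92 = 2 × 37 + 18
37 = 2 × 18 + 1
18 = 18 × 1 + 0
GCD(129, 92) = 1

LCM formula: LCM(a, b) = (a × b) / GCD(a, b)
LCM(129, 92) = (129 × 92) / 1
LCM(129, 92) = 11868 / 1
LCM(129, 92) = 11868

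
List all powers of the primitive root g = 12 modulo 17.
g^1, g^2, ..., g^{16} mod 17: {12, 8, 11, 13, 3, 2, 7, 16, 5, 9, 6, 4, 14, 15, 10, 1}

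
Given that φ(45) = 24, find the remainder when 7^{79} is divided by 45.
By Euler: 7^{24} ≡ 1 (mod 45) since gcd(7, 45) = 1. 79 = 3×24 + 7. So 7^{79} ≡ 7^{7} ≡ 43 (mod 45)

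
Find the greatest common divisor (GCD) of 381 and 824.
1

Using the Euclidean algorithm:
381 = 0 × 824 + 381
824 = 2 × 381 + 62
381 = 6 × 62 + 9
62 = 6 × 9 + 8
9 = 1 × 8 + 1
8 = 8 × 1 + 0

GCD(381, 824) = 1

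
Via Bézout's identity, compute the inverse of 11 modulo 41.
Extended GCD: 11(15) + 41(-4) = 1. So 11^(-1) ≡ 15 ≡ 15 (mod 41). Verify: 11 × 15 = 165 ≡ 1 (mod 41)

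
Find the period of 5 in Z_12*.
Powers of 5 mod 12: 5^1≡5, 5^2≡1. Order = 2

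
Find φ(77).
60

Prime factorization: 77 = 7 × 11
Using the formula φ(n) = n × Π(1 - 1/p) for each prime factor p:
φ(77) = 77 × (1 - 1/7) × (1 - 1/11)
φ(77) = 60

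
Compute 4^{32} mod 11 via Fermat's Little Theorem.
5

By Fermat's Little Theorem, a^(p-1) ≡ 1 (mod p) for prime p and gcd(a, p) = 1
Here p = 11, so 4^10 ≡ 1 (mod 11)
We can reduce the exponent: 32 mod 10 = 2
So 4^32 ≡ 4^2 (mod 11)
Computing: 4^2 mod 11 = 5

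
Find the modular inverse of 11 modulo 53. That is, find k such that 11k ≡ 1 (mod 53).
29

Using Extended Euclidean Algorithm:
gcd(11, 53) = 1
Bezout coefficients: 11 × -24 + 53 × 5 = 1
So 11 × -24 ≡ 1 (mod 53)
The inverse is -24 mod 53 = 29
Verification: 11 × 29 = 319 = 6 × 53 + 1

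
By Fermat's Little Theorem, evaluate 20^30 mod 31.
By Fermat's Little Theorem, 20^{30} ≡ 1 (mod 31) since 31 is prime and gcd(20, 31) = 1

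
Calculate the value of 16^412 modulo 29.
Using Fermat: 16^{28} ≡ 1 (mod 29). 412 ≡ 20 (mod 28). So 16^{412} ≡ 16^{20} ≡ 20 (mod 29)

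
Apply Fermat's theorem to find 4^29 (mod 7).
By Fermat: 4^{6} ≡ 1 (mod 7). 29 = 4×6 + 5. So 4^{29} ≡ 4^{5} ≡ 2 (mod 7)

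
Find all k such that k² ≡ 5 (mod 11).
The square roots of 5 mod 11 are 4 and 7. Verify: 4² = 16 ≡ 5 (mod 11)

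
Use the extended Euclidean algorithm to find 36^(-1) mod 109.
Extended GCD: 36(-3) + 109(1) = 1. So 36^(-1) ≡ 106 ≡ 106 (mod 109). Verify: 36 × 106 = 3816 ≡ 1 (mod 109)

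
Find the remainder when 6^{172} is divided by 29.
By Fermat: 6^{28} ≡ 1 (mod 29). 172 = 6×28 + 4. So 6^{172} ≡ 6^{4} ≡ 20 (mod 29)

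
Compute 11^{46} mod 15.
1

Using successive squaring:
Binary expansion of 46: 101110
Powers of 11 mod 15 (each is the square of the previous):
  11^1 ≡ 11 (mod 15)
  11^2 ≡ 11² = 121 ≡ 1 (mod 15)
  11^4 ≡ 1² = 1 ≡ 1 (mod 15)
  11^8 ≡ 1² = 1 ≡ 1 (mod 15)
  11^16 ≡ 1² = 1 ≡ 1 (mod 15)
  11^32 ≡ 1² = 1 ≡ 1 (mod 15)
46 = 32 + 8 + 4 + 2, so 11^46 = 11^32 × 11^8 × 11^4 × 11^2 ≡ 1 × 1 × 1 × 1 (mod 15)
Multiplying step by step:
  1 × 1 = 1 ≡ 1 (mod 15)
  1 × 1 = 1 ≡ 1 (mod 15)
  1 × 1 = 1 ≡ 1 (mod 15)
Result: 11^46 ≡ 1 (mod 15)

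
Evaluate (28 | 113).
(28/113) = 28^{56} mod 113 = 1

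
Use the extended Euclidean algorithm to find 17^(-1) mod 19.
Extended GCD: 17(9) + 19(-8) = 1. So 17^(-1) ≡ 9 ≡ 9 (mod 19). Verify: 17 × 9 = 153 ≡ 1 (mod 19)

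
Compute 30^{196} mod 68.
52

Using successive squaring:
Binary expansion of 196: 11000100
Powers of 30 mod 68 (each is the square of the previous):
  30^1 ≡ 30 (mod 68)
  30^2 ≡ 30² = 900 ≡ 16 (mod 68)
  30^4 ≡ 16² = 256 ≡ 52 (mod 68)
  30^8 ≡ 52² = 2704 ≡ 52 (mod 68)
  30^16 ≡ 52² = 2704 ≡ 52 (mod 68)
  30^32 ≡ 52² = 2704 ≡ 52 (mod 68)
  30^64 ≡ 52² = 2704 ≡ 52 (mod 68)
  30^128 ≡ 52² = 2704 ≡ 52 (mod 68)
196 = 128 + 64 + 4, so 30^196 = 30^128 × 30^64 × 30^4 ≡ 52 × 52 × 52 (mod 68)
Multiplying step by step:
  52 × 52 = 2704 ≡ 52 (mod 68)
  52 × 52 = 2704 ≡ 52 (mod 68)
Result: 30^196 ≡ 52 (mod 68)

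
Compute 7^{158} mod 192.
145

Using successive squaring:
Binary expansion of 158: 10011110
Powers of 7 mod 192 (each is the square of the previous):
  7^1 ≡ 7 (mod 192)
  7^2 ≡ 7² = 49 ≡ 49 (mod 192)
  7^4 ≡ 49² = 2401 ≡ 97 (mod 192)
  7^8 ≡ 97² = 9409 ≡ 1 (mod 192)
  7^16 ≡ 1² = 1 ≡ 1 (mod 192)
  7^32 ≡ 1² = 1 ≡ 1 (mod 192)
  7^64 ≡ 1² = 1 ≡ 1 (mod 192)
  7^128 ≡ 1² = 1 ≡ 1 (mod 192)
158 = 128 + 16 + 8 + 4 + 2, so 7^158 = 7^128 × 7^16 × 7^8 × 7^4 × 7^2 ≡ 1 × 1 × 1 × 97 × 49 (mod 192)
Multiplying step by step:
  1 × 1 = 1 ≡ 1 (mod 192)
  1 × 1 = 1 ≡ 1 (mod 192)
  1 × 97 = 97 ≡ 97 (mod 192)
  97 × 49 = 4753 ≡ 145 (mod 192)
Result: 7^158 ≡ 145 (mod 192)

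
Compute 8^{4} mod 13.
1

Using successive squaring:
Binary expansion of 4: 100
Powers of 8 mod 13 (each is the square of the previous):
  8^1 ≡ 8 (mod 13)
  8^2 ≡ 8² = 64 ≡ 12 (mod 13)
  8^4 ≡ 12² = 144 ≡ 1 (mod 13)
4 is a power of 2, so 8^4 is the last square: ≡ 1 (mod 13)
Result: 8^4 ≡ 1 (mod 13)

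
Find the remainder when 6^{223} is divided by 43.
By Fermat: 6^{42} ≡ 1 (mod 43). 223 = 5×42 + 13. So 6^{223} ≡ 6^{13} ≡ 6 (mod 43)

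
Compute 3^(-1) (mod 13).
9

Using Extended Euclidean Algorithm:
gcd(3, 13) = 1
Bezout coefficients: 3 × -4 + 13 × 1 = 1
So 3 × -4 ≡ 1 (mod 13)
The inverse is -4 mod 13 = 9
Verification: 3 × 9 = 27 = 2 × 13 + 1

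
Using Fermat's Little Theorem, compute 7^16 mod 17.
By Fermat's Little Theorem, 7^{16} ≡ 1 (mod 17) since 17 is prime and gcd(7, 17) = 1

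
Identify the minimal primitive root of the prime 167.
p - 1 = 166 has prime divisors 2, 83. h is a primitive root mod 167 iff h^(166/q) ≢ 1 (mod 167) for each such q.
h = 2: 2^83 ≡ 1, 2^2 ≡ 4 (mod 167); 2^83 ≡ 1, so not a primitive root.
h = 3: 3^83 ≡ 1, 3^2 ≡ 9 (mod 167); 3^83 ≡ 1, so not a primitive root.
h = 4: 4^83 ≡ 1, 4^2 ≡ 16 (mod 167); 4^83 ≡ 1, so not a primitive root.
h = 5: 5^83 ≡ 166, 5^2 ≡ 25 (mod 167); none is 1, so 5 has order 166 and is a primitive root.
The smallest primitive root mod 167 is g = 5.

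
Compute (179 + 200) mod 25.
4

(179 + 200) = 379
379 mod 25 = 4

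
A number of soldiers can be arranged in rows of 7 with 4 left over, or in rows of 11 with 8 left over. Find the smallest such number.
M = 7 × 11 = 77. M₁ = 11, y₁ ≡ 2 (mod 7). M₂ = 7, y₂ ≡ 8 (mod 11). z = 4×11×2 + 8×7×8 ≡ 74 (mod 77). The smallest positive such number is 74.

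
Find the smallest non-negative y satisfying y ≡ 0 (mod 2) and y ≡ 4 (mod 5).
M = 2 × 5 = 10. M₁ = 5, y₁ ≡ 1 (mod 2). M₂ = 2, y₂ ≡ 3 (mod 5). y = 0×5×1 + 4×2×3 ≡ 4 (mod 10)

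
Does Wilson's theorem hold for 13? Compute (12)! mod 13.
(12)! mod 13 = 12. Since this equals -1 (mod 13), Wilson confirms 13 is prime.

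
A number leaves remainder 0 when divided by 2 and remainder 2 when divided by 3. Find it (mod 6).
M = 2 × 3 = 6. M₁ = 3, y₁ ≡ 1 (mod 2). M₂ = 2, y₂ ≡ 2 (mod 3). k = 0×3×1 + 2×2×2 ≡ 2 (mod 6)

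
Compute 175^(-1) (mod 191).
175^(-1) ≡ 179 (mod 191). Verification: 175 × 179 = 31325 ≡ 1 (mod 191)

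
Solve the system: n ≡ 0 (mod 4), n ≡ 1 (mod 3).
M = 4 × 3 = 12. M₁ = 3, y₁ ≡ 3 (mod 4). M₂ = 4, y₂ ≡ 1 (mod 3). n = 0×3×3 + 1×4×1 ≡ 4 (mod 12)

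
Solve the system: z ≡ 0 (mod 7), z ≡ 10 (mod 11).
M = 7 × 11 = 77. M₁ = 11, y₁ ≡ 2 (mod 7). M₂ = 7, y₂ ≡ 8 (mod 11). z = 0×11×2 + 10×7×8 ≡ 21 (mod 77)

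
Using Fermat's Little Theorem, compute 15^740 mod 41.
By Fermat: 15^{40} ≡ 1 (mod 41). 740 ≡ 20 (mod 40). So 15^{740} ≡ 15^{20} ≡ 40 (mod 41)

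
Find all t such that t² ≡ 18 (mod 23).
The square roots of 18 mod 23 are 8 and 15. Verify: 8² = 64 ≡ 18 (mod 23)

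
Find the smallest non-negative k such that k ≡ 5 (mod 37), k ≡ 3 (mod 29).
264

Using the Chinese Remainder Theorem:
M = product of moduli = 1073
For equation 1: M_1 = 29, 29 ≡ 29 (mod 37), inverse of 29 mod 37 is 23 (check: 29 × 23 = 667 ≡ 1 (mod 37))
For equation 2: M_2 = 37, 37 ≡ 8 (mod 29), inverse of 37 mod 29 is 11 (check: 8 × 11 = 88 ≡ 1 (mod 29))
Combine: k ≡ Σ r_i×M_i×(M_i⁻¹ mod m_i) = 5×29×23 + 3×37×11 = 3335 + 1221 = 4556
4556 mod 1073 = 264
k ≡ 264 (mod 1073)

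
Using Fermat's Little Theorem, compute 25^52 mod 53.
By Fermat's Little Theorem, 25^{52} ≡ 1 (mod 53) since 53 is prime and gcd(25, 53) = 1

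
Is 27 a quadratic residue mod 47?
By Euler's criterion: 27^{23} ≡ 1 (mod 47). Since this equals 1, 27 is a QR.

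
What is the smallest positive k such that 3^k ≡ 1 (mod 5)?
Powers of 3 mod 5: 3^1≡3, 3^2≡4, 3^3≡2, 3^4≡1. Order = 4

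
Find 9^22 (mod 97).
Using repeated squaring. 22 = 16 + 4 + 2 (binary 10110). Repeated squaring mod 97: 9^1 ≡ 9; 9^2 ≡ 9² = 81 ≡ 81; 9^4 ≡ 81² = 6561 ≡ 62; 9^8 ≡ 62² = 3844 ≡ 61; 9^16 ≡ 61² = 3721 ≡ 35. Multiply: 9^22 = 9^16 × 9^4 × 9^2 ≡ 35 × 62 × 81 (mod 97): 35 × 62 = 2170 ≡ 36; 36 × 81 = 2916 ≡ 6. So 9^22 ≡ 6 (mod 97).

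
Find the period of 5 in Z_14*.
Powers of 5 mod 14: 5^1≡5, 5^2≡11, 5^3≡13, 5^4≡9, 5^5≡3, 5^6≡1. Order = 6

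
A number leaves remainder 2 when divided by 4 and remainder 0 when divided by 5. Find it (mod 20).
M = 4 × 5 = 20. M₁ = 5, y₁ ≡ 1 (mod 4). M₂ = 4, y₂ ≡ 4 (mod 5). x = 2×5×1 + 0×4×4 ≡ 10 (mod 20)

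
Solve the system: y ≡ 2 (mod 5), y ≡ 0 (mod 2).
M = 5 × 2 = 10. M₁ = 2, y₁ ≡ 3 (mod 5). M₂ = 5, y₂ ≡ 1 (mod 2). y = 2×2×3 + 0×5×1 ≡ 2 (mod 10)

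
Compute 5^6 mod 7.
6 = 4 + 2 (binary 110). Repeated squaring mod 7: 5^1 ≡ 5; 5^2 ≡ 5² = 25 ≡ 4; 5^4 ≡ 4² = 16 ≡ 2. Multiply: 5^6 = 5^4 × 5^2 ≡ 2 × 4 (mod 7): 2 × 4 = 8 ≡ 1. So 5^6 ≡ 1 (mod 7).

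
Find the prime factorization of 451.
11 × 41

Divide by primes starting from smallest:
451 ÷ 11 = 41
41 ÷ 41 = 1

451 = 11 × 41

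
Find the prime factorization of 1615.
5 × 17 × 19

Divide by primes starting from smallest:
1615 ÷ 5 = 323
323 ÷ 17 = 19
19 ÷ 19 = 1

1615 = 5 × 17 × 19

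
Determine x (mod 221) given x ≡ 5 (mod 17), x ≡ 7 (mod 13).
124

Using the Chinese Remainder Theorem:
M = product of moduli = 221
For equation 1: M_1 = 13, 13 ≡ 13 (mod 17), inverse of 13 mod 17 is 4 (check: 13 × 4 = 52 ≡ 1 (mod 17))
For equation 2: M_2 = 17, 17 ≡ 4 (mod 13), inverse of 17 mod 13 is 10 (check: 4 × 10 = 40 ≡ 1 (mod 13))
Combine: x ≡ Σ r_i×M_i×(M_i⁻¹ mod m_i) = 5×13×4 + 7×17×10 = 260 + 1190 = 1450
1450 mod 221 = 124
x ≡ 124 (mod 221)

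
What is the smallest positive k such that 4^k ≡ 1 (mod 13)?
Powers of 4 mod 13: 4^1≡4, 4^2≡3, 4^3≡12, 4^4≡9, 4^5≡10, 4^6≡1. Order = 6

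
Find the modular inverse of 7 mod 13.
7^(-1) ≡ 2 (mod 13). Verification: 7 × 2 = 14 ≡ 1 (mod 13)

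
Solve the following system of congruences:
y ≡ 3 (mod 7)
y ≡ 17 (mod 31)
17

Using the Chinese Remainder Theorem:
M = product of moduli = 217
For equation 1: M_1 = 31, 31 ≡ 3 (mod 7), inverse of 31 mod 7 is 5 (check: 3 × 5 = 15 ≡ 1 (mod 7))
For equation 2: M_2 = 7, 7 ≡ 7 (mod 31), inverse of 7 mod 31 is 9 (check: 7 × 9 = 63 ≡ 1 (mod 31))
Combine: y ≡ Σ r_i×M_i×(M_i⁻¹ mod m_i) = 3×31×5 + 17×7×9 = 465 + 1071 = 1536
1536 mod 217 = 17
y ≡ 17 (mod 217)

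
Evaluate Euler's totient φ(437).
396

Prime factorization: 437 = 19 × 23
Using the formula φ(n) = n × Π(1 - 1/p) for each prime factor p:
φ(437) = 437 × (1 - 1/19) × (1 - 1/23)
φ(437) = 396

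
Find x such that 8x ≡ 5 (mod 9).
4

Since gcd(8, 9) = 1 divides 5, a solution exists.
Multiply both sides by the inverse of 8 mod 9:
  8^(-1) mod 9 = 8
  x ≡ 8 × 5 ≡ 40 ≡ 4 (mod 9)
Verification: 8 × 4 = 32 = 3 × 9 + 5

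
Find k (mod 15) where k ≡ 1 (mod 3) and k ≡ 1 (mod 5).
M = 3 × 5 = 15. M₁ = 5, y₁ ≡ 2 (mod 3). M₂ = 3, y₂ ≡ 2 (mod 5). k = 1×5×2 + 1×3×2 ≡ 1 (mod 15)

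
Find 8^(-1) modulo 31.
4

Using Extended Euclidean Algorithm:
gcd(8, 31) = 1
Bezout coefficients: 8 × 4 + 31 × -1 = 1
So 8 × 4 ≡ 1 (mod 31)
The inverse is 4 mod 31 = 4
Verification: 8 × 4 = 32 = 1 × 31 + 1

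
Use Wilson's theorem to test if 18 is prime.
(17)! mod 18 = 0. Since 0 ≢ -1 (mod 18), 18 is not prime.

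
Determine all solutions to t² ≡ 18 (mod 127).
The square roots of 18 mod 127 are 79 and 48. Verify: 79² = 6241 ≡ 18 (mod 127)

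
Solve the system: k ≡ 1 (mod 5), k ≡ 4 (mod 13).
M = 5 × 13 = 65. M₁ = 13, y₁ ≡ 2 (mod 5). M₂ = 5, y₂ ≡ 8 (mod 13). k = 1×13×2 + 4×5×8 ≡ 56 (mod 65)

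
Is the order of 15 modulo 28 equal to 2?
Yes, ord_28(15) = 2.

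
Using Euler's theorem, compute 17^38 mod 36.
By Euler: 17^{12} ≡ 1 (mod 36) since gcd(17, 36) = 1. 38 = 3×12 + 2. So 17^{38} ≡ 17^{2} ≡ 1 (mod 36)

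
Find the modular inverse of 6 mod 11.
6^(-1) ≡ 2 (mod 11). Verification: 6 × 2 = 12 ≡ 1 (mod 11)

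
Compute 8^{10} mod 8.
0

Using successive squaring:
Binary expansion of 10: 1010
Powers of 8 mod 8 (each is the square of the previous):
  8^1 ≡ 0 (mod 8)
  8^2 ≡ 0² = 0 ≡ 0 (mod 8)
  8^4 ≡ 0² = 0 ≡ 0 (mod 8)
  8^8 ≡ 0² = 0 ≡ 0 (mod 8)
10 = 8 + 2, so 8^10 = 8^8 × 8^2 ≡ 0 × 0 (mod 8)
Multiplying step by step:
  0 × 0 = 0 ≡ 0 (mod 8)
Result: 8^10 ≡ 0 (mod 8)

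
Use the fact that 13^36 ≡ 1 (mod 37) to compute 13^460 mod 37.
By Fermat: 13^{36} ≡ 1 (mod 37). 460 ≡ 28 (mod 36). So 13^{460} ≡ 13^{28} ≡ 33 (mod 37)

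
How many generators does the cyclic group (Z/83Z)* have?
40

The number of primitive roots modulo p is φ(p-1) = φ(82)
φ(82) = 40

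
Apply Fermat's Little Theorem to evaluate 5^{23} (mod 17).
10

By Fermat's Little Theorem, a^(p-1) ≡ 1 (mod p) for prime p and gcd(a, p) = 1
Here p = 17, so 5^16 ≡ 1 (mod 17)
We can reduce the exponent: 23 mod 16 = 7
So 5^23 ≡ 5^7 (mod 17)
Computing: 5^7 mod 17 = 10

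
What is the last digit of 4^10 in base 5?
10 = 8 + 2 (binary 1010). Repeated squaring mod 5: 4^1 ≡ 4; 4^2 ≡ 4² = 16 ≡ 1; 4^4 ≡ 1² = 1 ≡ 1; 4^8 ≡ 1² = 1 ≡ 1. Multiply: 4^10 = 4^8 × 4^2 ≡ 1 × 1 (mod 5): 1 × 1 = 1 ≡ 1. So 4^10 ≡ 1 (mod 5).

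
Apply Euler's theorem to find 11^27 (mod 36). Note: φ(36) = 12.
By Euler: 11^{12} ≡ 1 (mod 36) since gcd(11, 36) = 1. 27 = 2×12 + 3. So 11^{27} ≡ 11^{3} ≡ 35 (mod 36)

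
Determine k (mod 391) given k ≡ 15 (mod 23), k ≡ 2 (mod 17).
291

Using the Chinese Remainder Theorem:
M = product of moduli = 391
For equation 1: M_1 = 17, 17 ≡ 17 (mod 23), inverse of 17 mod 23 is 19 (check: 17 × 19 = 323 ≡ 1 (mod 23))
For equation 2: M_2 = 23, 23 ≡ 6 (mod 17), inverse of 23 mod 17 is 3 (check: 6 × 3 = 18 ≡ 1 (mod 17))
Combine: k ≡ Σ r_i×M_i×(M_i⁻¹ mod m_i) = 15×17×19 + 2×23×3 = 4845 + 138 = 4983
4983 mod 391 = 291
k ≡ 291 (mod 391)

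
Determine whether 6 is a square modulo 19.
By Euler's criterion: 6^{9} ≡ 1 (mod 19). Since this equals 1, 6 is a QR.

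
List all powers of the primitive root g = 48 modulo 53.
g^1, g^2, ..., g^{52} mod 53: {48, 25, 34, 42, 2, 43, 50, 15, 31, 4, 33, 47, 30, 9, 8, 13, 41, 7, 18, 16, 26, 29, 14, 36, 32, 52, 5, 28, 19, 11, 51, 10, 3, 38, 22, 49, 20, 6, 23, 44, 45, 40, 12, 46, 35, 37, 27, 24, 39, 17, 21, 1}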